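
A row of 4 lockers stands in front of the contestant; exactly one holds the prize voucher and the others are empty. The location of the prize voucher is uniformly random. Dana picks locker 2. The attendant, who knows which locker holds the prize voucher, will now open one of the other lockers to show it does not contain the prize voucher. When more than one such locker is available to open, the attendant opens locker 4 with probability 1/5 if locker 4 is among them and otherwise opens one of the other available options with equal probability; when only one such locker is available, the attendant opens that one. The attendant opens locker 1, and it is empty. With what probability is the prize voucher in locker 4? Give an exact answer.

5/17

Condition on the true location of the prize voucher.
If it is in locker 1 (prior 1/4): the attendant opened locker 1, so this case is ruled out; weight (1/4)·0 = 0.
If it is in locker 2 (prior 1/4): locker 4 is available but not opened; locker 1 gets probability (1 − 1/5)/2 = 2/5; weight (1/4)·(2/5) = 1/10.
If it is in locker 3 (prior 1/4): locker 4 is available but not opened, probability 4/5; weight (1/4)·(4/5) = 1/5.
If it is in locker 4 (prior 1/4): locker 4 holds the prize so is unavailable; the attendant chooses uniformly among the 2 others, probability 1/2; weight (1/4)·(1/2) = 1/8.
The weights sum to 17/40.
So P(the prize voucher in locker 4 | the attendant opened locker 1) = (1/8) / (17/40) = 5/17.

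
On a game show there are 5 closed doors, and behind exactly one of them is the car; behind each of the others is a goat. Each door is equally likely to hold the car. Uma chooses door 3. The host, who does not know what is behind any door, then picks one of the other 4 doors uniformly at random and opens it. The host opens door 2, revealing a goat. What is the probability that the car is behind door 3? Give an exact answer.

1/4

Condition on the true location of the car.
If it is behind any of doors 1, 3, 4, and 5 (prior 1/5 each): the host picks door 2 with probability 1/4 regardless, and it is not the prize; weight (1/5)·(1/4) = 1/20 each.
If it is behind door 2 (prior 1/5): the host opened door 2, so this case is ruled out; weight (1/5)·0 = 0.
The weights sum to 1/5.
So P(the car behind door 3 | the host opened door 2) = (1/20) / (1/5) = 1/4.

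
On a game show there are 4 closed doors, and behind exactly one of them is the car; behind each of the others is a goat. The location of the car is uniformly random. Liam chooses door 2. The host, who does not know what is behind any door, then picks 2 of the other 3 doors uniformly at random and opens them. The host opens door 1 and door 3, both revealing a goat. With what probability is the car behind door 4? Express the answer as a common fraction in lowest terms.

1/2

Because the host chose which doors to open without knowing where the car is, the choice is independent of the prize location. Learning that none of the 2 opened doors holds the car simply rules out those 2 locations and leaves the remaining 2 doors still equally likely by symmetry.
So P(the car behind door 4) = 1/2.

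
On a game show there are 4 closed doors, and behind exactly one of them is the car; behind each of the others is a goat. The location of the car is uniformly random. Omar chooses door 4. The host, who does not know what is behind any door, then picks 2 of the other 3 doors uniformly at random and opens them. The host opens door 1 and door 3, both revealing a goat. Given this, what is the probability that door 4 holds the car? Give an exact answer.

Condition on the true location of the car.
If it is behind either of doors 1 and 3 (prior 1/4 each): that door was opened and seen not to hold the prize — ruled out; weight (1/4)·0 = 0 each.
If it is behind either of doors 2 and 4 (prior 1/4 each): the host picks exactly this set with probability 1/3 regardless, and none is the prize; weight (1/4)·(1/3) = 1/12 each.
The weights sum to 1/6.
So P(the car behind door 4 | the host opened door 1 and door 3) = (1/12) / (1/6) = 1/2.

1/2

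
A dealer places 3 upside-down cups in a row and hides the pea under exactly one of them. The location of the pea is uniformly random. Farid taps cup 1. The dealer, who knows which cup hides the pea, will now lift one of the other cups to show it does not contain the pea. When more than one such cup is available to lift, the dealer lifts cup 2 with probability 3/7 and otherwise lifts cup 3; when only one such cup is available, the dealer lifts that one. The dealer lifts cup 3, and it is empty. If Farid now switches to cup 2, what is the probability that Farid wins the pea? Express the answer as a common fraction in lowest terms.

Apply Bayes' rule, conditioning on where the pea actually is.
If it is under cup 1 (prior 1/3): cup 2 is available but not opened, probability 4/7; weight (1/3)·(4/7) = 4/21.
If it is under cup 2 (prior 1/3): only cup 3 is available, probability 1; weight (1/3)·1 = 1/3.
If it is under cup 3 (prior 1/3): the dealer opened cup 3, so this case is ruled out; weight (1/3)·0 = 0.
The weights sum to 11/21.
So P(the pea under cup 2 | the dealer opened cup 3) = (1/3) / (11/21) = 7/11.

7/11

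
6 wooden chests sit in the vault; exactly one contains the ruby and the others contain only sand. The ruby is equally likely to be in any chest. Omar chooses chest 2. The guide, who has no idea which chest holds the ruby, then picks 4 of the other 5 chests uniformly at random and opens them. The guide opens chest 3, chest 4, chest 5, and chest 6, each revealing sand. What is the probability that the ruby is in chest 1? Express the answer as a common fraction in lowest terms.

1/2

Because the guide chose which chests to open without knowing where the ruby is, the choice is independent of the prize location. Learning that none of the 4 opened chests holds the ruby simply rules out those 4 locations and leaves the remaining 2 chests still equally likely by symmetry.
So P(the ruby in chest 1) = 1/2.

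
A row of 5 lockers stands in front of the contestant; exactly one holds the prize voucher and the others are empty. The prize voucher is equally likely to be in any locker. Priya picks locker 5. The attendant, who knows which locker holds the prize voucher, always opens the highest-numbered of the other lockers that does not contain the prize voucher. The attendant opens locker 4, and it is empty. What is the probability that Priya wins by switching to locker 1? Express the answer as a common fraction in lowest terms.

1/4

Apply Bayes' rule, conditioning on where the prize voucher actually is.
If it is in any of lockers 1, 2, 3, and 5 (prior 1/5 each): locker 4 is the highest-numbered option available, probability 1; weight (1/5)·1 = 1/5 each.
If it is in locker 4 (prior 1/5): the attendant opened locker 4, so this case is ruled out; weight (1/5)·0 = 0.
The weights sum to 4/5.
So P(the prize voucher in locker 1 | the attendant opened locker 4) = (1/5) / (4/5) = 1/4.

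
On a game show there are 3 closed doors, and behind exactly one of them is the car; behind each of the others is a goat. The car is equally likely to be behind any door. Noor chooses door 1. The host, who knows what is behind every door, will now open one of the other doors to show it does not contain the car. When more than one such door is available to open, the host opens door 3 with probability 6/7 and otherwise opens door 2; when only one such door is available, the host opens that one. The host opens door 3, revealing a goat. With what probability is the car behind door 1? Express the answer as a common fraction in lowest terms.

Consider each possible location of the car in turn.
If it is behind door 1 (prior 1/3): door 3 is available, opened with probability 6/7; weight (1/3)·(6/7) = 2/7.
If it is behind door 2 (prior 1/3): only door 3 is available, probability 1; weight (1/3)·1 = 1/3.
If it is behind door 3 (prior 1/3): the host opened door 3, so this case is ruled out; weight (1/3)·0 = 0.
The weights sum to 13/21.
So P(the car behind door 1 | the host opened door 3) = (2/7) / (13/21) = 6/13.

6/13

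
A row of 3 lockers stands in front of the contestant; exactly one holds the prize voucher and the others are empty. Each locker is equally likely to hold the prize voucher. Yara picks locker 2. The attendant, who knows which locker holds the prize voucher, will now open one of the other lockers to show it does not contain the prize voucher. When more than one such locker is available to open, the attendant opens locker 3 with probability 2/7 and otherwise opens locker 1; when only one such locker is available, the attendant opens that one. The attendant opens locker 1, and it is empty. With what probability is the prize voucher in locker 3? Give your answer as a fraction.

Apply Bayes' rule, conditioning on where the prize voucher actually is.
If it is in locker 1 (prior 1/3): the attendant opened locker 1, so this case is ruled out; weight (1/3)·0 = 0.
If it is in locker 2 (prior 1/3): locker 3 is available but not opened, probability 5/7; weight (1/3)·(5/7) = 5/21.
If it is in locker 3 (prior 1/3): only locker 1 is available, probability 1; weight (1/3)·1 = 1/3.
The weights sum to 4/7.
So P(the prize voucher in locker 3 | the attendant opened locker 1) = (1/3) / (4/7) = 7/12.

7/12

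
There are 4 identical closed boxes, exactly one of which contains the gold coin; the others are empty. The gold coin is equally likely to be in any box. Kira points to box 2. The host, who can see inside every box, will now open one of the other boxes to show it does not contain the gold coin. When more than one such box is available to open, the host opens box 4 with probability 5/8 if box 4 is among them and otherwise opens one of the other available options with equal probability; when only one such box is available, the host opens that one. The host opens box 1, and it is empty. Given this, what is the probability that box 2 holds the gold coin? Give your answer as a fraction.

Consider each possible location of the gold coin in turn.
If it is in box 1 (prior 1/4): the host opened box 1, so this case is ruled out; weight (1/4)·0 = 0.
If it is in box 2 (prior 1/4): box 4 is available but not opened; box 1 gets probability (1 − 5/8)/2 = 3/16; weight (1/4)·(3/16) = 3/64.
If it is in box 3 (prior 1/4): box 4 is available but not opened, probability 3/8; weight (1/4)·(3/8) = 3/32.
If it is in box 4 (prior 1/4): box 4 holds the prize so is unavailable; the host chooses uniformly among the 2 others, probability 1/2; weight (1/4)·(1/2) = 1/8.
The weights sum to 17/64.
So P(the gold coin in box 2 | the host opened box 1) = (3/64) / (17/64) = 3/17.

3/17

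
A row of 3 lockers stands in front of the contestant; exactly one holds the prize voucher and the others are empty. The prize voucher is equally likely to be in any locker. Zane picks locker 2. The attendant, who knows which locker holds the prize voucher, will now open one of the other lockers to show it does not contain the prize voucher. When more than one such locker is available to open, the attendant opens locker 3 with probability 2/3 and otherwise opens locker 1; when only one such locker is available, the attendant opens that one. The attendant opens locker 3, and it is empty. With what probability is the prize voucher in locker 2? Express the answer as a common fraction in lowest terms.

2/5

Consider each possible location of the prize voucher in turn.
If it is in locker 1 (prior 1/3): only locker 3 is available, probability 1; weight (1/3)·1 = 1/3.
If it is in locker 2 (prior 1/3): locker 3 is available, opened with probability 2/3; weight (1/3)·(2/3) = 2/9.
If it is in locker 3 (prior 1/3): the attendant opened locker 3, so this case is ruled out; weight (1/3)·0 = 0.
The weights sum to 5/9.
So P(the prize voucher in locker 2 | the attendant opened locker 3) = (2/9) / (5/9) = 2/5.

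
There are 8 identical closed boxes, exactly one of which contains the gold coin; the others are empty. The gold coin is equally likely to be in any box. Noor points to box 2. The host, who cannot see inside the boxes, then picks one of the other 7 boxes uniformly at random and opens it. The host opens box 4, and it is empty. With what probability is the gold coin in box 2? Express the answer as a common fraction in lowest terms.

Because the host chose which box to open without knowing where the gold coin is, the choice is independent of the prize location. Learning that box 4 does not hold the gold coin simply rules out that one location and leaves the remaining 7 boxes still equally likely by symmetry.
So P(the gold coin in box 2) = 1/7.

1/7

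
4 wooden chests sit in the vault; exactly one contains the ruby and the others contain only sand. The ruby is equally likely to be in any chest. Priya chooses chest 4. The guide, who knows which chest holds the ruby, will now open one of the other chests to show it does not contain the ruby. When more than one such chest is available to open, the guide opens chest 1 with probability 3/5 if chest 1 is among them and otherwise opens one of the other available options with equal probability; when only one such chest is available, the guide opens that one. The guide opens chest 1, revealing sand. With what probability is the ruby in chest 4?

1/3

Condition on the true location of the ruby.
If it is in chest 1 (prior 1/4): the guide opened chest 1, so this case is ruled out; weight (1/4)·0 = 0.
If it is in any of chests 2, 3, and 4 (prior 1/4 each): chest 1 is available, opened with probability 3/5; weight (1/4)·(3/5) = 3/20 each.
The weights sum to 9/20.
So P(the ruby in chest 4 | the guide opened chest 1) = (3/20) / (9/20) = 1/3.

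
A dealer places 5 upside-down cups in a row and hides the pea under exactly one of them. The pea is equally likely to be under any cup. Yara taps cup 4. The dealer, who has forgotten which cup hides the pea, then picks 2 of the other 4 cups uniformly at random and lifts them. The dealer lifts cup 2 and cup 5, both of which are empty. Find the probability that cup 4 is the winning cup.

Condition on the true location of the pea.
If it is under any of cups 1, 3, and 4 (prior 1/5 each): the dealer picks exactly this set with probability 1/6 regardless, and none is the prize; weight (1/5)·(1/6) = 1/30 each.
If it is under either of cups 2 and 5 (prior 1/5 each): that cup was opened and seen not to hold the prize — ruled out; weight (1/5)·0 = 0 each.
The weights sum to 1/10.
So P(the pea under cup 4 | the dealer opened cup 2 and cup 5) = (1/30) / (1/10) = 1/3.

1/3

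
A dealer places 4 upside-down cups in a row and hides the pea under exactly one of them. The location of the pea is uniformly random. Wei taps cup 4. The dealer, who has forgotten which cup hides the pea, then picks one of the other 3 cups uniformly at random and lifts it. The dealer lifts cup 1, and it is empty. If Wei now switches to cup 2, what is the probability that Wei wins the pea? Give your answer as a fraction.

Consider each possible location of the pea in turn.
If it is under cup 1 (prior 1/4): the dealer opened cup 1, so this case is ruled out; weight (1/4)·0 = 0.
If it is under any of cups 2, 3, and 4 (prior 1/4 each): the dealer picks cup 1 with probability 1/3 regardless, and it is not the prize; weight (1/4)·(1/3) = 1/12 each.
The weights sum to 1/4.
So P(the pea under cup 2 | the dealer opened cup 1) = (1/12) / (1/4) = 1/3.

1/3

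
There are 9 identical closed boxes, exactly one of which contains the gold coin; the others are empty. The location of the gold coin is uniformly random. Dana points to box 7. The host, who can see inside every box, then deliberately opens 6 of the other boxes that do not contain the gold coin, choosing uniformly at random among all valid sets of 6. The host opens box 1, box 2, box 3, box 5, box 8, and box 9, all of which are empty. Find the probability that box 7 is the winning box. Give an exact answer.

Apply Bayes' rule, conditioning on where the gold coin actually is.
If it is in any of boxes 1, 2, 3, 5, 8, and 9 (prior 1/9 each): that box was opened and seen not to hold the prize — ruled out; weight (1/9)·0 = 0 each.
If it is in either of boxes 4 and 6 (prior 1/9 each): the host has 7 equally likely choices, so probability 1/7; weight (1/9)·(1/7) = 1/63 each.
If it is in box 7 (prior 1/9): the host has 28 equally likely choices, so probability 1/28; weight (1/9)·(1/28) = 1/252.
The weights sum to 1/28.
So P(the gold coin in box 7 | the host opened box 1, box 2, box 3, box 5, box 8, and box 9) = (1/252) / (1/28) = 1/9.

1/9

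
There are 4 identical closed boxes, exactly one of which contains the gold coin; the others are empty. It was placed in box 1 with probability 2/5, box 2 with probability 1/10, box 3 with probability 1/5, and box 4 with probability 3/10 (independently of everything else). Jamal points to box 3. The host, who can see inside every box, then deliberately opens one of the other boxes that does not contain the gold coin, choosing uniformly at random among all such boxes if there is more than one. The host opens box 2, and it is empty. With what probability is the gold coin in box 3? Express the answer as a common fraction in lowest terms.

Consider each possible location of the gold coin in turn.
If it is in box 1 (prior 2/5): the host has 2 equally likely choices, so probability 1/2; weight (2/5)·(1/2) = 1/5.
If it is in box 2 (prior 1/10): the host opened box 2, so this case is ruled out; weight (1/10)·0 = 0.
If it is in box 3 (prior 1/5): the host has 3 equally likely choices, so probability 1/3; weight (1/5)·(1/3) = 1/15.
If it is in box 4 (prior 3/10): the host has 2 equally likely choices, so probability 1/2; weight (3/10)·(1/2) = 3/20.
The weights sum to 5/12.
So P(the gold coin in box 3 | the host opened box 2) = (1/15) / (5/12) = 4/25.

4/25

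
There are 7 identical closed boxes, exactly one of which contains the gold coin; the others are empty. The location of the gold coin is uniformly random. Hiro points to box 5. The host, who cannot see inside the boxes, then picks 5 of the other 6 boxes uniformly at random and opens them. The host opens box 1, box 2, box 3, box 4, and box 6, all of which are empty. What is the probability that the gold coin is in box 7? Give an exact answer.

Because the host chose which boxes to open without knowing where the gold coin is, the choice is independent of the prize location. Learning that none of the 5 opened boxes holds the gold coin simply rules out those 5 locations and leaves the remaining 2 boxes still equally likely by symmetry.
So P(the gold coin in box 7) = 1/2.

1/2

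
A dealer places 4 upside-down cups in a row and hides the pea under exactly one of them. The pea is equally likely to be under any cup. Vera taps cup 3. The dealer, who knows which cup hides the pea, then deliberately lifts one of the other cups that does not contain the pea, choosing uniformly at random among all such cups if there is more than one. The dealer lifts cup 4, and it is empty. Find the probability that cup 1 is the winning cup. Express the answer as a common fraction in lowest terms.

Condition on the true location of the pea.
If it is under either of cups 1 and 2 (prior 1/4 each): the dealer has 2 equally likely choices, so probability 1/2; weight (1/4)·(1/2) = 1/8 each.
If it is under cup 3 (prior 1/4): the dealer has 3 equally likely choices, so probability 1/3; weight (1/4)·(1/3) = 1/12.
If it is under cup 4 (prior 1/4): the dealer opened cup 4, so this case is ruled out; weight (1/4)·0 = 0.
The weights sum to 1/3.
So P(the pea under cup 1 | the dealer opened cup 4) = (1/8) / (1/3) = 3/8.

3/8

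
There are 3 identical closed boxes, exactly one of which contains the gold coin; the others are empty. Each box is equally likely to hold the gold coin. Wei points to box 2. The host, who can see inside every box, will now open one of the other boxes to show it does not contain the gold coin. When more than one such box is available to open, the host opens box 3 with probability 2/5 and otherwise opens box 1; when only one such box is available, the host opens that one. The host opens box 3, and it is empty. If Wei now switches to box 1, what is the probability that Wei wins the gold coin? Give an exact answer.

5/7

Apply Bayes' rule, conditioning on where the gold coin actually is.
If it is in box 1 (prior 1/3): only box 3 is available, probability 1; weight (1/3)·1 = 1/3.
If it is in box 2 (prior 1/3): box 3 is available, opened with probability 2/5; weight (1/3)·(2/5) = 2/15.
If it is in box 3 (prior 1/3): the host opened box 3, so this case is ruled out; weight (1/3)·0 = 0.
The weights sum to 7/15.
So P(the gold coin in box 1 | the host opened box 3) = (1/3) / (7/15) = 5/7.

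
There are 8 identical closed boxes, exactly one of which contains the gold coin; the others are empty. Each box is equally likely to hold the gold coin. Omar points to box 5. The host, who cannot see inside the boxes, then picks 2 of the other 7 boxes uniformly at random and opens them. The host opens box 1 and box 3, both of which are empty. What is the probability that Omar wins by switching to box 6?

Consider each possible location of the gold coin in turn.
If it is in either of boxes 1 and 3 (prior 1/8 each): that box was opened and seen not to hold the prize — ruled out; weight (1/8)·0 = 0 each.
If it is in any of boxes 2, 4, 5, 6, 7, and 8 (prior 1/8 each): the host picks exactly this set with probability 1/21 regardless, and none is the prize; weight (1/8)·(1/21) = 1/168 each.
The weights sum to 1/28.
So P(the gold coin in box 6 | the host opened box 1 and box 3) = (1/168) / (1/28) = 1/6.

1/6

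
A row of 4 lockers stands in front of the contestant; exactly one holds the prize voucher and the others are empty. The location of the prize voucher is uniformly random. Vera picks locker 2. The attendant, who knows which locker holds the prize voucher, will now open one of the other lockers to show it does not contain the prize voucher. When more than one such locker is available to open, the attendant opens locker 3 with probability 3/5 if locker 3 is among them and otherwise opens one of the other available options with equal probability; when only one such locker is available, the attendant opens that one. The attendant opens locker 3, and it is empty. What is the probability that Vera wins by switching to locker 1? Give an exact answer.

1/3

Apply Bayes' rule, conditioning on where the prize voucher actually is.
If it is in any of lockers 1, 2, and 4 (prior 1/4 each): locker 3 is available, opened with probability 3/5; weight (1/4)·(3/5) = 3/20 each.
If it is in locker 3 (prior 1/4): the attendant opened locker 3, so this case is ruled out; weight (1/4)·0 = 0.
The weights sum to 9/20.
So P(the prize voucher in locker 1 | the attendant opened locker 3) = (3/20) / (9/20) = 1/3.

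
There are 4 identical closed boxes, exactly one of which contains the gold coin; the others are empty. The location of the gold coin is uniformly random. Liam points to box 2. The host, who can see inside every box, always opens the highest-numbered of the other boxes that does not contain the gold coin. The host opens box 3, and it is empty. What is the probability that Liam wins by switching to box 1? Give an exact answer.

0

Consider each possible location of the gold coin in turn.
If it is in either of boxes 1 and 2 (prior 1/4 each): the host would have opened box 4 instead, probability 0; weight (1/4)·0 = 0 each.
If it is in box 3 (prior 1/4): the host opened box 3, so this case is ruled out; weight (1/4)·0 = 0.
If it is in box 4 (prior 1/4): box 3 is the highest-numbered option available, probability 1; weight (1/4)·1 = 1/4.
The weights sum to 1/4.
So P(the gold coin in box 1 | the host opened box 3) = 0 / (1/4) = 0.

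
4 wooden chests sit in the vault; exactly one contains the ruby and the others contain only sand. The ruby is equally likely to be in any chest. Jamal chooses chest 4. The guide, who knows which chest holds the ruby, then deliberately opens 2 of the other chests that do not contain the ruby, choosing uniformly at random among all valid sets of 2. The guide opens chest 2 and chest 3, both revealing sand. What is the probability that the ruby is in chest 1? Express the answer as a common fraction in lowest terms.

Apply Bayes' rule, conditioning on where the ruby actually is.
If it is in chest 1 (prior 1/4): the guide has no choice, probability 1; weight (1/4)·1 = 1/4.
If it is in either of chests 2 and 3 (prior 1/4 each): that chest was opened and seen not to hold the prize — ruled out; weight (1/4)·0 = 0 each.
If it is in chest 4 (prior 1/4): the guide has 3 equally likely choices, so probability 1/3; weight (1/4)·(1/3) = 1/12.
The weights sum to 1/3.
So P(the ruby in chest 1 | the guide opened chest 2 and chest 3) = (1/4) / (1/3) = 3/4.

3/4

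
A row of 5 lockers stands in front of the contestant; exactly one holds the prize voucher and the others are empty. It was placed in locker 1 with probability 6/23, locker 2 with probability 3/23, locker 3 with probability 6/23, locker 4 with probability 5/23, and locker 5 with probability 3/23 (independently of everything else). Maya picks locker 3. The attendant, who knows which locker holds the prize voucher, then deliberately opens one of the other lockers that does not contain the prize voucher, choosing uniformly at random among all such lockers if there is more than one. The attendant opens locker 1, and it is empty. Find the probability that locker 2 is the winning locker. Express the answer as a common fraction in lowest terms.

Apply Bayes' rule, conditioning on where the prize voucher actually is.
If it is in locker 1 (prior 6/23): the attendant opened locker 1, so this case is ruled out; weight (6/23)·0 = 0.
If it is in either of lockers 2 and 5 (prior 3/23 each): the attendant has 3 equally likely choices, so probability 1/3; weight (3/23)·(1/3) = 1/23 each.
If it is in locker 3 (prior 6/23): the attendant has 4 equally likely choices, so probability 1/4; weight (6/23)·(1/4) = 3/46.
If it is in locker 4 (prior 5/23): the attendant has 3 equally likely choices, so probability 1/3; weight (5/23)·(1/3) = 5/69.
The weights sum to 31/138.
So P(the prize voucher in locker 2 | the attendant opened locker 1) = (1/23) / (31/138) = 6/31.

6/31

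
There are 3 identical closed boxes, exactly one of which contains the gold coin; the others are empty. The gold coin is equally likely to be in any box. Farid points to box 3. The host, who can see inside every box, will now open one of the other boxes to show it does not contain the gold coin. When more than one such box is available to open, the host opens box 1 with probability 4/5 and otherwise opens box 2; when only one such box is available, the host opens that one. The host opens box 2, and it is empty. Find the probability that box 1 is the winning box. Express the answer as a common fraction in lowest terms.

Consider each possible location of the gold coin in turn.
If it is in box 1 (prior 1/3): only box 2 is available, probability 1; weight (1/3)·1 = 1/3.
If it is in box 2 (prior 1/3): the host opened box 2, so this case is ruled out; weight (1/3)·0 = 0.
If it is in box 3 (prior 1/3): box 1 is available but not opened, probability 1/5; weight (1/3)·(1/5) = 1/15.
The weights sum to 2/5.
So P(the gold coin in box 1 | the host opened box 2) = (1/3) / (2/5) = 5/6.

5/6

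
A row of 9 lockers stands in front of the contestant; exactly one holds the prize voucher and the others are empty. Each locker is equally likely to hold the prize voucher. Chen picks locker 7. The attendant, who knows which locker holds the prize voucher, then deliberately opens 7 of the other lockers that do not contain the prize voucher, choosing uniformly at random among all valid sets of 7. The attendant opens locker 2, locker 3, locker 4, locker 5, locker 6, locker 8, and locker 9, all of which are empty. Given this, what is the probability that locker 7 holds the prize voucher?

Condition on the true location of the prize voucher.
If it is in locker 1 (prior 1/9): the attendant has no choice, probability 1; weight (1/9)·1 = 1/9.
If it is in any of lockers 2, 3, 4, 5, 6, 8, and 9 (prior 1/9 each): that locker was opened and seen not to hold the prize — ruled out; weight (1/9)·0 = 0 each.
If it is in locker 7 (prior 1/9): the attendant has 8 equally likely choices, so probability 1/8; weight (1/9)·(1/8) = 1/72.
The weights sum to 1/8.
So P(the prize voucher in locker 7 | the attendant opened locker 2, locker 3, locker 4, locker 5, locker 6, locker 8, and locker 9) = (1/72) / (1/8) = 1/9.

1/9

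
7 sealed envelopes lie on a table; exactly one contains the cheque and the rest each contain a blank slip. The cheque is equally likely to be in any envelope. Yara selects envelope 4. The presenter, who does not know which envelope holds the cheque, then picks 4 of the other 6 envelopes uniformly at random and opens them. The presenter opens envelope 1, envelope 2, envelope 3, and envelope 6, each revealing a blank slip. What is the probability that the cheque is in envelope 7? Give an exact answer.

1/3

Condition on the true location of the cheque.
If it is in any of envelopes 1, 2, 3, and 6 (prior 1/7 each): that envelope was opened and seen not to hold the prize — ruled out; weight (1/7)·0 = 0 each.
If it is in any of envelopes 4, 5, and 7 (prior 1/7 each): the presenter picks exactly this set with probability 1/15 regardless, and none is the prize; weight (1/7)·(1/15) = 1/105 each.
The weights sum to 1/35.
So P(the cheque in envelope 7 | the presenter opened envelope 1, envelope 2, envelope 3, and envelope 6) = (1/105) / (1/35) = 1/3.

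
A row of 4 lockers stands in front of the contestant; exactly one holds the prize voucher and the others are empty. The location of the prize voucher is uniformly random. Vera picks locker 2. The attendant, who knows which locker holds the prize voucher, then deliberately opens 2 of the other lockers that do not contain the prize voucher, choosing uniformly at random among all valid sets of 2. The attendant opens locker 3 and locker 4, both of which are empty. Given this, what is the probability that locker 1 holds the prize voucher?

Condition on the true location of the prize voucher.
If it is in locker 1 (prior 1/4): the attendant has no choice, probability 1; weight (1/4)·1 = 1/4.
If it is in locker 2 (prior 1/4): the attendant has 3 equally likely choices, so probability 1/3; weight (1/4)·(1/3) = 1/12.
If it is in either of lockers 3 and 4 (prior 1/4 each): that locker was opened and seen not to hold the prize — ruled out; weight (1/4)·0 = 0 each.
The weights sum to 1/3.
So P(the prize voucher in locker 1 | the attendant opened locker 3 and locker 4) = (1/4) / (1/3) = 3/4.

3/4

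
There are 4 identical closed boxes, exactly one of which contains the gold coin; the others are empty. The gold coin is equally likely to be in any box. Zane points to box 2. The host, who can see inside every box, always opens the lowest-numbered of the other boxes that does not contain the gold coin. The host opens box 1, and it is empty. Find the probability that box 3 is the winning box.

1/3

Condition on the true location of the gold coin.
If it is in box 1 (prior 1/4): the host opened box 1, so this case is ruled out; weight (1/4)·0 = 0.
If it is in any of boxes 2, 3, and 4 (prior 1/4 each): box 1 is the lowest-numbered option available, probability 1; weight (1/4)·1 = 1/4 each.
The weights sum to 3/4.
So P(the gold coin in box 3 | the host opened box 1) = (1/4) / (3/4) = 1/3.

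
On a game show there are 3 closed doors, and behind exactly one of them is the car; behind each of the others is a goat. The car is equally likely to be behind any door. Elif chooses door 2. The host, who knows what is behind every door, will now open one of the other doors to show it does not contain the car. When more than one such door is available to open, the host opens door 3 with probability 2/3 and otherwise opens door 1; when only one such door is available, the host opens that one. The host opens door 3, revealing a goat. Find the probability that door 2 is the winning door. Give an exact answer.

2/5

Consider each possible location of the car in turn.
If it is behind door 1 (prior 1/3): only door 3 is available, probability 1; weight (1/3)·1 = 1/3.
If it is behind door 2 (prior 1/3): door 3 is available, opened with probability 2/3; weight (1/3)·(2/3) = 2/9.
If it is behind door 3 (prior 1/3): the host opened door 3, so this case is ruled out; weight (1/3)·0 = 0.
The weights sum to 5/9.
So P(the car behind door 2 | the host opened door 3) = (2/9) / (5/9) = 2/5.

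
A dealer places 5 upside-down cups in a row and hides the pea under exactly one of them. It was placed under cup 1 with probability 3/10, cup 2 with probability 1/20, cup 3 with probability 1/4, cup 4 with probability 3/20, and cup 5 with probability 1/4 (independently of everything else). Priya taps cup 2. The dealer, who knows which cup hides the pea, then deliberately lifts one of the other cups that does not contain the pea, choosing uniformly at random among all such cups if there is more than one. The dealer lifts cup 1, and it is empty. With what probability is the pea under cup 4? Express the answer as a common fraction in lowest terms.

Condition on the true location of the pea.
If it is under cup 1 (prior 3/10): the dealer opened cup 1, so this case is ruled out; weight (3/10)·0 = 0.
If it is under cup 2 (prior 1/20): the dealer has 4 equally likely choices, so probability 1/4; weight (1/20)·(1/4) = 1/80.
If it is under either of cups 3 and 5 (prior 1/4 each): the dealer has 3 equally likely choices, so probability 1/3; weight (1/4)·(1/3) = 1/12 each.
If it is under cup 4 (prior 3/20): the dealer has 3 equally likely choices, so probability 1/3; weight (3/20)·(1/3) = 1/20.
The weights sum to 11/48.
So P(the pea under cup 4 | the dealer opened cup 1) = (1/20) / (11/48) = 12/55.

12/55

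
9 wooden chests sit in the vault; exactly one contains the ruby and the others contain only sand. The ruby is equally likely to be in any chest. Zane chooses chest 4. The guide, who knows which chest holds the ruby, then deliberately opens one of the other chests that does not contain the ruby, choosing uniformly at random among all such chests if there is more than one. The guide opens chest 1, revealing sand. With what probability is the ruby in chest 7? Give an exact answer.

8/63

Apply Bayes' rule, conditioning on where the ruby actually is.
If it is in chest 1 (prior 1/9): the guide opened chest 1, so this case is ruled out; weight (1/9)·0 = 0.
If it is in any of chests 2, 3, 5, 6, 7, 8, and 9 (prior 1/9 each): the guide has 7 equally likely choices, so probability 1/7; weight (1/9)·(1/7) = 1/63 each.
If it is in chest 4 (prior 1/9): the guide has 8 equally likely choices, so probability 1/8; weight (1/9)·(1/8) = 1/72.
The weights sum to 1/8.
So P(the ruby in chest 7 | the guide opened chest 1) = (1/63) / (1/8) = 8/63.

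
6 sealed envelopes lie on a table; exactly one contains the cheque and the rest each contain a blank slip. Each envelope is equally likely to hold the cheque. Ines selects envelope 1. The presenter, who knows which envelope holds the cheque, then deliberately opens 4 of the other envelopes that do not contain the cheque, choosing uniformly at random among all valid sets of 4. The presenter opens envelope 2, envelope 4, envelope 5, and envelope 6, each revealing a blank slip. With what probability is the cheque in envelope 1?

Consider each possible location of the cheque in turn.
If it is in envelope 1 (prior 1/6): the presenter has 5 equally likely choices, so probability 1/5; weight (1/6)·(1/5) = 1/30.
If it is in any of envelopes 2, 4, 5, and 6 (prior 1/6 each): that envelope was opened and seen not to hold the prize — ruled out; weight (1/6)·0 = 0 each.
If it is in envelope 3 (prior 1/6): the presenter has no choice, probability 1; weight (1/6)·1 = 1/6.
The weights sum to 1/5.
So P(the cheque in envelope 1 | the presenter opened envelope 2, envelope 4, envelope 5, and envelope 6) = (1/30) / (1/5) = 1/6.

1/6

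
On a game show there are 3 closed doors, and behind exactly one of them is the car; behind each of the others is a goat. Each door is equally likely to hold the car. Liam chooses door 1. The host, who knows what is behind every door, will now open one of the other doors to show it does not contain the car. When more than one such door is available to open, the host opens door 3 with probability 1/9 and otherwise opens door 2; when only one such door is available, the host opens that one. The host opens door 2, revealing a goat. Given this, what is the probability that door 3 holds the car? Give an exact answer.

9/17

Condition on the true location of the car.
If it is behind door 1 (prior 1/3): door 3 is available but not opened, probability 8/9; weight (1/3)·(8/9) = 8/27.
If it is behind door 2 (prior 1/3): the host opened door 2, so this case is ruled out; weight (1/3)·0 = 0.
If it is behind door 3 (prior 1/3): only door 2 is available, probability 1; weight (1/3)·1 = 1/3.
The weights sum to 17/27.
So P(the car behind door 3 | the host opened door 2) = (1/3) / (17/27) = 9/17.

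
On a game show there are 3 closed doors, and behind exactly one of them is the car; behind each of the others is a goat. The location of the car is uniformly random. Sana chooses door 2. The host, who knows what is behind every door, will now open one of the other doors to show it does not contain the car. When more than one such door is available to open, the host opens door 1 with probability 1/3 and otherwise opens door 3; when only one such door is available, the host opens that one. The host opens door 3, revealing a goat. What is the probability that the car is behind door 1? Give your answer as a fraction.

Condition on the true location of the car.
If it is behind door 1 (prior 1/3): only door 3 is available, probability 1; weight (1/3)·1 = 1/3.
If it is behind door 2 (prior 1/3): door 1 is available but not opened, probability 2/3; weight (1/3)·(2/3) = 2/9.
If it is behind door 3 (prior 1/3): the host opened door 3, so this case is ruled out; weight (1/3)·0 = 0.
The weights sum to 5/9.
So P(the car behind door 1 | the host opened door 3) = (1/3) / (5/9) = 3/5.

3/5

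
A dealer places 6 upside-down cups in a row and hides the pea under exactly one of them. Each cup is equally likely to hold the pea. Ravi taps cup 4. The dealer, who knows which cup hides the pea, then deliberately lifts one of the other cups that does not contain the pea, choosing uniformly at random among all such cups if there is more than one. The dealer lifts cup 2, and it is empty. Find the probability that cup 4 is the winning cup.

1/6

Apply Bayes' rule, conditioning on where the pea actually is.
If it is under any of cups 1, 3, 5, and 6 (prior 1/6 each): the dealer has 4 equally likely choices, so probability 1/4; weight (1/6)·(1/4) = 1/24 each.
If it is under cup 2 (prior 1/6): the dealer opened cup 2, so this case is ruled out; weight (1/6)·0 = 0.
If it is under cup 4 (prior 1/6): the dealer has 5 equally likely choices, so probability 1/5; weight (1/6)·(1/5) = 1/30.
The weights sum to 1/5.
So P(the pea under cup 4 | the dealer opened cup 2) = (1/30) / (1/5) = 1/6.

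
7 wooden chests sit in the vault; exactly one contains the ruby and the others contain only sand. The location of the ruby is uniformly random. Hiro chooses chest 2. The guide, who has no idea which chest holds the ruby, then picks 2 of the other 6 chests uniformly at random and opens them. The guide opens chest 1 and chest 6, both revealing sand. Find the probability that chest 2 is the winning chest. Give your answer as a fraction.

Condition on the true location of the ruby.
If it is in either of chests 1 and 6 (prior 1/7 each): that chest was opened and seen not to hold the prize — ruled out; weight (1/7)·0 = 0 each.
If it is in any of chests 2, 3, 4, 5, and 7 (prior 1/7 each): the guide picks exactly this set with probability 1/15 regardless, and none is the prize; weight (1/7)·(1/15) = 1/105 each.
The weights sum to 1/21.
So P(the ruby in chest 2 | the guide opened chest 1 and chest 6) = (1/105) / (1/21) = 1/5.

1/5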